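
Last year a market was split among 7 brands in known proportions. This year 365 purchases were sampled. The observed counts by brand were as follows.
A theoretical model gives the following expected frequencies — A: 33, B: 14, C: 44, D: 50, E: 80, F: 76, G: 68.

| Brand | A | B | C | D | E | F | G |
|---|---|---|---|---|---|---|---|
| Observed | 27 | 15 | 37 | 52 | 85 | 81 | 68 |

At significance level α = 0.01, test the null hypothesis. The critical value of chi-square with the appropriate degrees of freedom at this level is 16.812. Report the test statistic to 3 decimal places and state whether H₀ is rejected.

cat         O        E   (O−E)²/E
A          27       33     1.0909
B          15       14     0.0714
C          37       44     1.1136
D          52       50     0.0800
E          85       80     0.3125
F          81       76     0.3289
G          68       68     0.0000
Sum = 2.997
df = 6. Since 2.997 < 16.812, we do not reject H₀.

2.997; do not reject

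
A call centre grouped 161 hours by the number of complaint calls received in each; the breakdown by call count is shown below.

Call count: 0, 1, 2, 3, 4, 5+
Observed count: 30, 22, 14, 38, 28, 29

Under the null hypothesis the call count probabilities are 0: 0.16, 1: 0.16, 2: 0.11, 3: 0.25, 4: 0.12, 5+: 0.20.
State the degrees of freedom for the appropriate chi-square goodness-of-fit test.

5

There are k = 6 categories and no parameters were estimated from the data, so df = 6 − 1 = 5.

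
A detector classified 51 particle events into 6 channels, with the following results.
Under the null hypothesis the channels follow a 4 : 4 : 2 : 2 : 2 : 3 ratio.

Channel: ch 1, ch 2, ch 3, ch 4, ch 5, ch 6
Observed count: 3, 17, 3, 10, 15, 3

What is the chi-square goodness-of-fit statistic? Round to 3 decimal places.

30.500

Ratio total = 17. Expected counts: 51×4/17 = 12, 51×4/17 = 12, 51×2/17 = 6, 51×2/17 = 6, 51×2/17 = 6, 51×3/17 = 9.
cat         O        E   (O−E)²/E
ch 1        3       12     6.7500
ch 2       17       12     2.0833
ch 3        3        6     1.5000
ch 4       10        6     2.6667
ch 5       15        6    13.5000
ch 6        3        9     4.0000
Sum = 30.500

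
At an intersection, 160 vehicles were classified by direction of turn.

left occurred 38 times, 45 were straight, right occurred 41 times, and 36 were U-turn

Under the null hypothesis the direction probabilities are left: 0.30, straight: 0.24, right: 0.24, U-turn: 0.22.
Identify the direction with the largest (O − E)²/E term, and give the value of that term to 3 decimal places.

Expected counts E_i = n·p_i: 160×0.30 = 48, 160×0.24 = 38.4, 160×0.24 = 38.4, 160×0.22 = 35.2.
χ² = (38−48)²/48 + (45−38.4)²/38.4 + (41−38.4)²/38.4 + (36−35.2)²/35.2
   = 2.0833 + 1.1344 + 0.1760 + 0.0182
The largest term is for left: 2.083.

left, 2.083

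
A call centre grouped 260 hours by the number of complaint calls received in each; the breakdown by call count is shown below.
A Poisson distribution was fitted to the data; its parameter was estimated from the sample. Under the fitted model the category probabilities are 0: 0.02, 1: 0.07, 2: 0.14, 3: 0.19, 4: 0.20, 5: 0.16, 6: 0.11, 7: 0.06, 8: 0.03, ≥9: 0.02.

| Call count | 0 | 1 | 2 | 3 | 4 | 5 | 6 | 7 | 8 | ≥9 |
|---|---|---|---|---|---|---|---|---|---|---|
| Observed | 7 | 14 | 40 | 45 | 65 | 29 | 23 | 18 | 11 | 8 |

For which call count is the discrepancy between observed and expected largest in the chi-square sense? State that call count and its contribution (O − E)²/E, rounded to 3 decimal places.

5, 3.816

Expected counts E_i = n·p_i: 260×0.02 = 5.2, 260×0.07 = 18.2, 260×0.14 = 36.4, 260×0.19 = 49.4, 260×0.20 = 52, 260×0.16 = 41.6, 260×0.11 = 28.6, 260×0.06 = 15.6, 260×0.03 = 7.8, 260×0.02 = 5.2.
cat         O        E   (O−E)²/E
0           7      5.2     0.6231
1          14     18.2     0.9692
2          40     36.4     0.3560
3          45     49.4     0.3919
4          65       52     3.2500
5          29     41.6     3.8163
6          23     28.6     1.0965
7          18     15.6     0.3692
8          11      7.8     1.3128
≥9          8      5.2     1.5077
The largest term is for 5: 3.816.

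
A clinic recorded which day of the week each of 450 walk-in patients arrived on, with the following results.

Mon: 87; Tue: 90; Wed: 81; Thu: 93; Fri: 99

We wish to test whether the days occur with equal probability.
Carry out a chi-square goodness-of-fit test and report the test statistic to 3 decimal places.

2.000

Under H₀ each category has probability 1/5, so each expected count is 450/5 = 90.
cat         O        E   (O−E)²/E
Mon        87       90     0.1000
Tue        90       90     0.0000
Wed        81       90     0.9000
Thu        93       90     0.1000
Fri        99       90     0.9000
Sum = 2.000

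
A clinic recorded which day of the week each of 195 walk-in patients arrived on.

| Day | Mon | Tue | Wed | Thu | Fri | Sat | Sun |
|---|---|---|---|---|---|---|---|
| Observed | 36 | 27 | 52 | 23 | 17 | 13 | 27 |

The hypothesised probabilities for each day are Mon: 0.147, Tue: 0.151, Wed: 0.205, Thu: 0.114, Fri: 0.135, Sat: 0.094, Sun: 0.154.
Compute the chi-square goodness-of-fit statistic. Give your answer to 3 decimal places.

Expected counts E_i = n·p_i: 195×0.147 = 28.665, 195×0.151 = 29.445, 195×0.205 = 39.975, 195×0.114 = 22.23, 195×0.135 = 26.325, 195×0.094 = 18.33, 195×0.154 = 30.03.
χ² = (36−28.665)²/28.665 + (27−29.445)²/29.445 + (52−39.975)²/39.975 + (23−22.23)²/22.23 + (17−26.325)²/26.325 + (13−18.33)²/18.33 + (27−30.03)²/30.03
   = 1.8769 + 0.2030 + 3.6173 + 0.0267 + 3.3032 + 1.5499 + 0.3057
Sum = 10.883

10.883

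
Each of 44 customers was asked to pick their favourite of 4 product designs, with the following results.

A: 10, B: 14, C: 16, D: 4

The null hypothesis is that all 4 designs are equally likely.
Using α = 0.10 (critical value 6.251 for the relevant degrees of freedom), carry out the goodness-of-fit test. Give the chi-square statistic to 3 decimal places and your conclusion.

Under H₀ each category has probability 1/4, so each expected count is 44/4 = 11.
χ² = (10−11)²/11 + (14−11)²/11 + (16−11)²/11 + (4−11)²/11
   = 0.0909 + 0.8182 + 2.2727 + 4.4545
Sum = 7.636
df = 3. Since 7.636 > 6.251, we reject H₀.

7.636; reject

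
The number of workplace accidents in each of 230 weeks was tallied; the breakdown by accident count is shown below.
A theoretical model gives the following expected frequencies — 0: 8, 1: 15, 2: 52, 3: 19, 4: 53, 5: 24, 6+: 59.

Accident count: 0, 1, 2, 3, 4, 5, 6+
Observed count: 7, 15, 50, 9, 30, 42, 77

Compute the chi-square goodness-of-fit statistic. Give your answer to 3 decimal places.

cat         O        E   (O−E)²/E
0           7        8     0.1250
1          15       15     0.0000
2          50       52     0.0769
3           9       19     5.2632
4          30       53     9.9811
5          42       24    13.5000
6+         77       59     5.4915
Sum = 34.438

34.438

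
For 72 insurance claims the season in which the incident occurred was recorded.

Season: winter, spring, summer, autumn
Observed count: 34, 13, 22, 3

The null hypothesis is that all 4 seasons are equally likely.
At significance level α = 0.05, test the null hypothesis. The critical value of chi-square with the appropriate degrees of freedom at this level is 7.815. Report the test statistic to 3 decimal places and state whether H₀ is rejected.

Under H₀ each category has probability 1/4, so each expected count is 72/4 = 18.
winter: (34 − 18)²/18 = 256/18 = 14.2222
spring: (13 − 18)²/18 = 25/18 = 1.3889
summer: (22 − 18)²/18 = 16/18 = 0.8889
autumn: (3 − 18)²/18 = 225/18 = 12.5000
Sum = 29.000
df = 3. Since 29.000 > 7.815, we reject H₀.

29.000; reject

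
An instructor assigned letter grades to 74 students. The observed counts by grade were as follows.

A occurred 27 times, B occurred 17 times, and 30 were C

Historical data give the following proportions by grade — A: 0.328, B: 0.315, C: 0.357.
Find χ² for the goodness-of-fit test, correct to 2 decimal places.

Expected counts E_i = n·p_i: 74×0.328 = 24.272, 74×0.315 = 23.31, 74×0.357 = 26.418.
χ² = (27−24.272)²/24.272 + (17−23.31)²/23.31 + (30−26.418)²/26.418
   = 0.307 + 1.708 + 0.486
Sum = 2.50

2.50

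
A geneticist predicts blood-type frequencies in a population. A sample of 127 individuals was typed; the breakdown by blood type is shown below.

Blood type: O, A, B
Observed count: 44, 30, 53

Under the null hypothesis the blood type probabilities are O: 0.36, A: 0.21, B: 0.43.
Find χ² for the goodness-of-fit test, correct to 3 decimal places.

0.528

Expected counts E_i = n·p_i: 127×0.36 = 45.72, 127×0.21 = 26.67, 127×0.43 = 54.61.
χ² = (44−45.72)²/45.72 + (30−26.67)²/26.67 + (53−54.61)²/54.61
   = 0.0647 + 0.4158 + 0.0475
Sum = 0.528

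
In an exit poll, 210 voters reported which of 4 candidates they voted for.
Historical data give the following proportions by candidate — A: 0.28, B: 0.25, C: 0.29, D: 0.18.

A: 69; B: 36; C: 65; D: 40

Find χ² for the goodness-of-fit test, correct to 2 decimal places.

Expected counts E_i = n·p_i: 210×0.28 = 58.8, 210×0.25 = 52.5, 210×0.29 = 60.9, 210×0.18 = 37.8.
cat         O        E   (O−E)²/E
A          69     58.8      1.769
B          36     52.5      5.186
C          65     60.9      0.276
D          40     37.8      0.128
Sum = 7.36

7.36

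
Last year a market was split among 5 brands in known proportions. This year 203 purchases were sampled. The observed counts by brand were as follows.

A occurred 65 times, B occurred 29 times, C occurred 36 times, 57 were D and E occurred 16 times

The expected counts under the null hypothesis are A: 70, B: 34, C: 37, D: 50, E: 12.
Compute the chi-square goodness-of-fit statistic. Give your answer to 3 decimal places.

3.433

χ² = (65−70)²/70 + (29−34)²/34 + (36−37)²/37 + (57−50)²/50 + (16−12)²/12
   = 0.3571 + 0.7353 + 0.0270 + 0.9800 + 1.3333
Sum = 3.433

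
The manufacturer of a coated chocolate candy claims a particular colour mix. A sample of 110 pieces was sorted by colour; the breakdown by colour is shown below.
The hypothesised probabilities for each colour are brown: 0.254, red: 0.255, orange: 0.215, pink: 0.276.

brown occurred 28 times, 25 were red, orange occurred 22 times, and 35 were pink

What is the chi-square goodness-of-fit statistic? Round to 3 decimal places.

1.156

Expected counts E_i = n·p_i: 110×0.254 = 27.94, 110×0.255 = 28.05, 110×0.215 = 23.65, 110×0.276 = 30.36.
χ² = (28−27.94)²/27.94 + (25−28.05)²/28.05 + (22−23.65)²/23.65 + (35−30.36)²/30.36
   = 0.0001 + 0.3316 + 0.1151 + 0.7091
Sum = 1.156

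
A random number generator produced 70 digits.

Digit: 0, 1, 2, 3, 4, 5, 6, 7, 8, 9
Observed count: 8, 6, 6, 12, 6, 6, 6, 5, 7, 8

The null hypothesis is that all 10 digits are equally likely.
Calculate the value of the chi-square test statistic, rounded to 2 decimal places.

5.14

Under H₀ each category has probability 1/10, so each expected count is 70/10 = 7.
0: (8 − 7)²/7 = 1/7 = 0.143
1: (6 − 7)²/7 = 1/7 = 0.143
2: (6 − 7)²/7 = 1/7 = 0.143
3: (12 − 7)²/7 = 25/7 = 3.571
4: (6 − 7)²/7 = 1/7 = 0.143
5: (6 − 7)²/7 = 1/7 = 0.143
6: (6 − 7)²/7 = 1/7 = 0.143
7: (5 − 7)²/7 = 4/7 = 0.571
8: (7 − 7)²/7 = 0/7 = 0.000
9: (8 − 7)²/7 = 1/7 = 0.143
Sum = 5.14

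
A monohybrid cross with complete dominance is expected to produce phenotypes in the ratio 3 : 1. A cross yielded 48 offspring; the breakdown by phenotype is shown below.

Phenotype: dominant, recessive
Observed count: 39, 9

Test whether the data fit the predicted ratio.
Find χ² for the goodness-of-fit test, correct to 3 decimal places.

Ratio total = 4. Expected counts: 48×3/4 = 36, 48×1/4 = 12.
χ² = (39−36)²/36 + (9−12)²/12
   = 0.2500 + 0.7500
Sum = 1.000

1.000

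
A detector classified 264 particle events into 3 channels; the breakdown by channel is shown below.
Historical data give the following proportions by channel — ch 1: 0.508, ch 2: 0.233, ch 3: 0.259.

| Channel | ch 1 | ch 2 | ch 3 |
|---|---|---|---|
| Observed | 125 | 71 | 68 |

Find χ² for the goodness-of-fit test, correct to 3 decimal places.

2.085

Expected counts E_i = n·p_i: 264×0.508 = 134.112, 264×0.233 = 61.512, 264×0.259 = 68.376.
cat         O        E   (O−E)²/E
ch 1      125  134.112     0.6191
ch 2       71   61.512     1.4635
ch 3       68   68.376     0.0021
Sum = 2.085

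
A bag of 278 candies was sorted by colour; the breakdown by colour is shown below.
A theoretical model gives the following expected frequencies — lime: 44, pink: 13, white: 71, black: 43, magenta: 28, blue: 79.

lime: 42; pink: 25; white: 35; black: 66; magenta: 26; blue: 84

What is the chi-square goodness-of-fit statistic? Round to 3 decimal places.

42.183

lime: (42 − 44)²/44 = 4/44 = 0.0909
pink: (25 − 13)²/13 = 144/13 = 11.0769
white: (35 − 71)²/71 = 1296/71 = 18.2535
black: (66 − 43)²/43 = 529/43 = 12.3023
magenta: (26 − 28)²/28 = 4/28 = 0.1429
blue: (84 − 79)²/79 = 25/79 = 0.3165
Sum = 42.183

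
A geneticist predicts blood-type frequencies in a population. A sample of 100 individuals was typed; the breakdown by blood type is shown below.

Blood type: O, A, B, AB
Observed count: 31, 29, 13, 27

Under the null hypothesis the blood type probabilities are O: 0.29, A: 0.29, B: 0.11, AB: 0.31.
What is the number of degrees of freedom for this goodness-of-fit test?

There are k = 4 categories and no parameters were estimated from the data, so df = 4 − 1 = 3.

3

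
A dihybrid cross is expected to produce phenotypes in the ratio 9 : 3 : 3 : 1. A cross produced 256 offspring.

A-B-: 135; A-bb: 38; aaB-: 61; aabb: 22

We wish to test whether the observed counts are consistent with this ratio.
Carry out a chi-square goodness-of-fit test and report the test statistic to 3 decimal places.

Ratio total = 16. Expected counts: 256×9/16 = 144, 256×3/16 = 48, 256×3/16 = 48, 256×1/16 = 16.
A-B-: (135 − 144)²/144 = 81/144 = 0.5625
A-bb: (38 − 48)²/48 = 100/48 = 2.0833
aaB-: (61 − 48)²/48 = 169/48 = 3.5208
aabb: (22 − 16)²/16 = 36/16 = 2.2500
Sum = 8.417

8.417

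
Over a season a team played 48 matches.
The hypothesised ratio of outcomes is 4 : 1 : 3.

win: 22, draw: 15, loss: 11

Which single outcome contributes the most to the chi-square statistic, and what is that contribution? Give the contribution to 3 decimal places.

Ratio total = 8. Expected counts: 48×4/8 = 24, 48×1/8 = 6, 48×3/8 = 18.
cat         O        E   (O−E)²/E
win        22       24     0.1667
draw       15        6    13.5000
loss       11       18     2.7222
The largest term is for draw: 13.500.

draw, 13.500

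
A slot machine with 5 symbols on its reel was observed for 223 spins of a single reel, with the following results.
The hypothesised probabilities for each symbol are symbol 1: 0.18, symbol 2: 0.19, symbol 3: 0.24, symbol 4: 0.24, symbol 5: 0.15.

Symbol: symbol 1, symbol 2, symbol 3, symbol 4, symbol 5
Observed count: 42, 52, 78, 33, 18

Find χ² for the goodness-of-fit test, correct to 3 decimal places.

28.476

Expected counts E_i = n·p_i: 223×0.18 = 40.14, 223×0.19 = 42.37, 223×0.24 = 53.52, 223×0.24 = 53.52, 223×0.15 = 33.45.
symbol 1: (42 − 40.14)²/40.14 = 3.4596/40.14 = 0.0862
symbol 2: (52 − 42.37)²/42.37 = 92.7369/42.37 = 2.1887
symbol 3: (78 − 53.52)²/53.52 = 599.2704/53.52 = 11.1971
symbol 4: (33 − 53.52)²/53.52 = 421.0704/53.52 = 7.8675
symbol 5: (18 − 33.45)²/33.45 = 238.7025/33.45 = 7.1361
Sum = 28.476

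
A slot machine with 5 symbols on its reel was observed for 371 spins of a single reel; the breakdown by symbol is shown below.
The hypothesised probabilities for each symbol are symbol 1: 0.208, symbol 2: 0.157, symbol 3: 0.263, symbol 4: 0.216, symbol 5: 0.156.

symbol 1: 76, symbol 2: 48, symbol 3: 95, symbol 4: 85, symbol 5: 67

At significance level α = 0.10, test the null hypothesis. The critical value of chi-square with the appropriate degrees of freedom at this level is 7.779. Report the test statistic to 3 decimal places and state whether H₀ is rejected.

Expected counts E_i = n·p_i: 371×0.208 = 77.168, 371×0.157 = 58.247, 371×0.263 = 97.573, 371×0.216 = 80.136, 371×0.156 = 57.876.
cat           O        E   (O−E)²/E
symbol 1     76   77.168     0.0177
symbol 2     48   58.247     1.8027
symbol 3     95   97.573     0.0679
symbol 4     85   80.136     0.2952
symbol 5     67   57.876     1.4384
Sum = 3.622
df = 4. Since 3.622 < 7.779, we do not reject H₀.

3.622; do not reject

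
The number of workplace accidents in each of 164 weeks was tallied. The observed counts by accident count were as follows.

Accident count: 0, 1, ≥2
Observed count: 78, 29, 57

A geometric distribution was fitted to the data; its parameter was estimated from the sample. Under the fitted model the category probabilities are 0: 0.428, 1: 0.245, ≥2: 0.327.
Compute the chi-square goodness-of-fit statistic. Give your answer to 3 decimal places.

4.191

Expected counts E_i = n·p_i: 164×0.428 = 70.192, 164×0.245 = 40.18, 164×0.327 = 53.628.
cat         O        E   (O−E)²/E
0          78   70.192     0.8685
1          29    40.18     3.1108
≥2         57   53.628     0.2120
Sum = 4.191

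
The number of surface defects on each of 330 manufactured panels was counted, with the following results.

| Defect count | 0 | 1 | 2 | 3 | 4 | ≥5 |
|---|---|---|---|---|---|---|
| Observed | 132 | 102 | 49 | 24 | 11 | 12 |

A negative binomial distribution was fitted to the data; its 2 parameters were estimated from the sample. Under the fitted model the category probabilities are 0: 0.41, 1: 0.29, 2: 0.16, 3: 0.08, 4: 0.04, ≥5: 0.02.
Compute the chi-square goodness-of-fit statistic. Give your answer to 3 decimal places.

Expected counts E_i = n·p_i: 330×0.41 = 135.3, 330×0.29 = 95.7, 330×0.16 = 52.8, 330×0.08 = 26.4, 330×0.04 = 13.2, 330×0.02 = 6.6.
χ² = (132−135.3)²/135.3 + (102−95.7)²/95.7 + (49−52.8)²/52.8 + (24−26.4)²/26.4 + (11−13.2)²/13.2 + (12−6.6)²/6.6
   = 0.0805 + 0.4147 + 0.2735 + 0.2182 + 0.3667 + 4.4182
Sum = 5.772

5.772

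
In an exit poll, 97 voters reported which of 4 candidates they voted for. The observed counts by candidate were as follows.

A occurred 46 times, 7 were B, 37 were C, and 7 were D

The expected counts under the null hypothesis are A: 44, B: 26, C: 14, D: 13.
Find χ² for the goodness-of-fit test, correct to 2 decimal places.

54.53

A: (46 − 44)²/44 = 4/44 = 0.091
B: (7 − 26)²/26 = 361/26 = 13.885
C: (37 − 14)²/14 = 529/14 = 37.786
D: (7 − 13)²/13 = 36/13 = 2.769
Sum = 54.53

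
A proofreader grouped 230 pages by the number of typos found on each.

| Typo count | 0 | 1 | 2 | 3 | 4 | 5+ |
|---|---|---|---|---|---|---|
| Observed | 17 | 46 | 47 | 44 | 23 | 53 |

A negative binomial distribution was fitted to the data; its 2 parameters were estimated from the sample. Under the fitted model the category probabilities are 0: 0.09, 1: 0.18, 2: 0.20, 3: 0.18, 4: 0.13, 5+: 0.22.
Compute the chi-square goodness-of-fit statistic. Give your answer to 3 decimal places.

3.064

Expected counts E_i = n·p_i: 230×0.09 = 20.7, 230×0.18 = 41.4, 230×0.20 = 46, 230×0.18 = 41.4, 230×0.13 = 29.9, 230×0.22 = 50.6.
0: (17 − 20.7)²/20.7 = 13.69/20.7 = 0.6614
1: (46 − 41.4)²/41.4 = 21.16/41.4 = 0.5111
2: (47 − 46)²/46 = 1/46 = 0.0217
3: (44 − 41.4)²/41.4 = 6.76/41.4 = 0.1633
4: (23 − 29.9)²/29.9 = 47.61/29.9 = 1.5923
5+: (53 − 50.6)²/50.6 = 5.76/50.6 = 0.1138
Sum = 3.064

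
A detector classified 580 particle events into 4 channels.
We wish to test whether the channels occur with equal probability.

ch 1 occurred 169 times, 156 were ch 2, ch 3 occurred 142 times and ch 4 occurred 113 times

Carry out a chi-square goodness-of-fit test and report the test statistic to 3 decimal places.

11.931

Under H₀ each category has probability 1/4, so each expected count is 580/4 = 145.
χ² = (169−145)²/145 + (156−145)²/145 + (142−145)²/145 + (113−145)²/145
   = 3.9724 + 0.8345 + 0.0621 + 7.0621
Sum = 11.931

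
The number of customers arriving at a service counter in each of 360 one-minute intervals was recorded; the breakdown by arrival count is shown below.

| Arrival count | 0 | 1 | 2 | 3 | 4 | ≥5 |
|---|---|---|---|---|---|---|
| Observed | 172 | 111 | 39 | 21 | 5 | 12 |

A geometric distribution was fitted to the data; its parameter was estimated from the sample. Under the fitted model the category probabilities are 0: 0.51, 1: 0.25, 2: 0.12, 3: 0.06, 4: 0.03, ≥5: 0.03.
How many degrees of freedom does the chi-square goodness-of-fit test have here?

There are k = 6 categories and 1 parameter estimated from the data, so df = 6 − 1 − 1 = 4.

4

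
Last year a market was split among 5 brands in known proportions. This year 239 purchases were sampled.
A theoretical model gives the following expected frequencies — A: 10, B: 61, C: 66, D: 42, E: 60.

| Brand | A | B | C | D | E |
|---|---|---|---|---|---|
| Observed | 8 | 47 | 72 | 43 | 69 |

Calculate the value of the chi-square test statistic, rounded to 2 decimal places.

cat         O        E   (O−E)²/E
A           8       10      0.400
B          47       61      3.213
C          72       66      0.545
D          43       42      0.024
E          69       60      1.350
Sum = 5.53

5.53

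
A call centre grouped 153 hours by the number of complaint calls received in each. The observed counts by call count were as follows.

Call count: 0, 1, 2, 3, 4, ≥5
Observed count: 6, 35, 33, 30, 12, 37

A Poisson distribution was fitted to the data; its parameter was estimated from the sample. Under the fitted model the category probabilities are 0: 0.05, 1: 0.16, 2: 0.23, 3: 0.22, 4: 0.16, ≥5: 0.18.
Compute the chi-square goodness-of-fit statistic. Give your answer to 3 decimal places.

15.023

Expected counts E_i = n·p_i: 153×0.05 = 7.65, 153×0.16 = 24.48, 153×0.23 = 35.19, 153×0.22 = 33.66, 153×0.16 = 24.48, 153×0.18 = 27.54.
χ² = (6−7.65)²/7.65 + (35−24.48)²/24.48 + (33−35.19)²/35.19 + (30−33.66)²/33.66 + (12−24.48)²/24.48 + (37−27.54)²/27.54
   = 0.3559 + 4.5208 + 0.1363 + 0.3980 + 6.3624 + 3.2495
Sum = 15.023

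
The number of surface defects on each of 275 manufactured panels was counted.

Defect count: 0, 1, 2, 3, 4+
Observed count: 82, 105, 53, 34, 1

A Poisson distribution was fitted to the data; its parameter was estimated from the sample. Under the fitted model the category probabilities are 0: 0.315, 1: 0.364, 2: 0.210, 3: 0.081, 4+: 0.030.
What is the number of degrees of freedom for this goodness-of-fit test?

3

There are k = 5 categories and 1 parameter estimated from the data, so df = 5 − 1 − 1 = 3.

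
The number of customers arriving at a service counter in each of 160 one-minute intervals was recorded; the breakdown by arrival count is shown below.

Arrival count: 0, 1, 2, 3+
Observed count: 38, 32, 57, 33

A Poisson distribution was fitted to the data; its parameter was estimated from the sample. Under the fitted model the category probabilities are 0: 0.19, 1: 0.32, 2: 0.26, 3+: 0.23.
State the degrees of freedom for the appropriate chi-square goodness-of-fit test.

2

There are k = 4 categories and 1 parameter estimated from the data, so df = 4 − 1 − 1 = 2.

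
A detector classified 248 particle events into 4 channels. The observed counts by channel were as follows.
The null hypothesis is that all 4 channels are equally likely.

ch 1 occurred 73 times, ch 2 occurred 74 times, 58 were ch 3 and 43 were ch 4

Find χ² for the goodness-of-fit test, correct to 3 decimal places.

Under H₀ each category has probability 1/4, so each expected count is 248/4 = 62.
χ² = (73−62)²/62 + (74−62)²/62 + (58−62)²/62 + (43−62)²/62
   = 1.9516 + 2.3226 + 0.2581 + 5.8226
Sum = 10.355

10.355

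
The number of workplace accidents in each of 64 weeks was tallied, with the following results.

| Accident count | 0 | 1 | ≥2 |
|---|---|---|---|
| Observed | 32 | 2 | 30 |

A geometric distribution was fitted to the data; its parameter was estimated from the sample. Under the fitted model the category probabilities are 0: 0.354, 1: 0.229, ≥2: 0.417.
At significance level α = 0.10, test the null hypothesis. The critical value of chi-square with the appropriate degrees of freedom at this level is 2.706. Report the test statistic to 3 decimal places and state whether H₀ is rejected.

15.194; reject

Expected counts E_i = n·p_i: 64×0.354 = 22.656, 64×0.229 = 14.656, 64×0.417 = 26.688.
cat         O        E   (O−E)²/E
0          32   22.656     3.8537
1           2   14.656    10.9289
≥2         30   26.688     0.4110
Sum = 15.194
df = 1. Since 15.194 > 2.706, we reject H₀.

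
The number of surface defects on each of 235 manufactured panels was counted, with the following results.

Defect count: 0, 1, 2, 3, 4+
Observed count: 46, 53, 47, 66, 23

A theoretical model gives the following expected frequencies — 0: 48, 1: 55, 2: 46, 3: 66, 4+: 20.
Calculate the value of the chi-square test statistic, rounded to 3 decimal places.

0.628

χ² = (46−48)²/48 + (53−55)²/55 + (47−46)²/46 + (66−66)²/66 + (23−20)²/20
   = 0.0833 + 0.0727 + 0.0217 + 0.0000 + 0.4500
Sum = 0.628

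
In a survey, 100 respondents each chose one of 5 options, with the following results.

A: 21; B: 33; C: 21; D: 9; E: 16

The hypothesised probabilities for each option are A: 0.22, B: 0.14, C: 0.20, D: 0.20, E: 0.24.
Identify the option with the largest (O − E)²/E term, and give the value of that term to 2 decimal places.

Expected counts E_i = n·p_i: 100×0.22 = 22, 100×0.14 = 14, 100×0.20 = 20, 100×0.20 = 20, 100×0.24 = 24.
A: (21 − 22)²/22 = 1/22 = 0.045
B: (33 − 14)²/14 = 361/14 = 25.786
C: (21 − 20)²/20 = 1/20 = 0.050
D: (9 − 20)²/20 = 121/20 = 6.050
E: (16 − 24)²/24 = 64/24 = 2.667
The largest term is for B: 25.79.

B, 25.79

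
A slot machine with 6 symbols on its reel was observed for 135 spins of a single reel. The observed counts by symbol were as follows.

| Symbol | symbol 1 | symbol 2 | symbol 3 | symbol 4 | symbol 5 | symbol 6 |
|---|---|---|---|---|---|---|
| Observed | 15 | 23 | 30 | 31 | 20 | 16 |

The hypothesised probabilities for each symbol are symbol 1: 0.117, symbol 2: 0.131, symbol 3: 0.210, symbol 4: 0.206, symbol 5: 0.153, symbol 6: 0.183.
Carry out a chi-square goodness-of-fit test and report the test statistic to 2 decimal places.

Expected counts E_i = n·p_i: 135×0.117 = 15.795, 135×0.131 = 17.685, 135×0.210 = 28.35, 135×0.206 = 27.81, 135×0.153 = 20.655, 135×0.183 = 24.705.
symbol 1: (15 − 15.795)²/15.795 = 0.632025/15.795 = 0.040
symbol 2: (23 − 17.685)²/17.685 = 28.249225/17.685 = 1.597
symbol 3: (30 − 28.35)²/28.35 = 2.7225/28.35 = 0.096
symbol 4: (31 − 27.81)²/27.81 = 10.1761/27.81 = 0.366
symbol 5: (20 − 20.655)²/20.655 = 0.429025/20.655 = 0.021
symbol 6: (16 − 24.705)²/24.705 = 75.777025/24.705 = 3.067
Sum = 5.19

5.19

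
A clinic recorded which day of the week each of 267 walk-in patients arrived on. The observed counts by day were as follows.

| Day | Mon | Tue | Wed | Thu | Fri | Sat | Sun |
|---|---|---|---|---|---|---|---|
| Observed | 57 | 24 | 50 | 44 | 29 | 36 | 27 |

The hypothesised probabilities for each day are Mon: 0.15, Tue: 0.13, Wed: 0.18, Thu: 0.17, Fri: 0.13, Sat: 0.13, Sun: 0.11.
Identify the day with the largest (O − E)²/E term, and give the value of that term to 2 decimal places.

Mon, 7.17

Expected counts E_i = n·p_i: 267×0.15 = 40.05, 267×0.13 = 34.71, 267×0.18 = 48.06, 267×0.17 = 45.39, 267×0.13 = 34.71, 267×0.13 = 34.71, 267×0.11 = 29.37.
Mon: (57 − 40.05)²/40.05 = 287.3025/40.05 = 7.174
Tue: (24 − 34.71)²/34.71 = 114.7041/34.71 = 3.305
Wed: (50 − 48.06)²/48.06 = 3.7636/48.06 = 0.078
Thu: (44 − 45.39)²/45.39 = 1.9321/45.39 = 0.043
Fri: (29 − 34.71)²/34.71 = 32.6041/34.71 = 0.939
Sat: (36 − 34.71)²/34.71 = 1.6641/34.71 = 0.048
Sun: (27 − 29.37)²/29.37 = 5.6169/29.37 = 0.191
The largest term is for Mon: 7.17.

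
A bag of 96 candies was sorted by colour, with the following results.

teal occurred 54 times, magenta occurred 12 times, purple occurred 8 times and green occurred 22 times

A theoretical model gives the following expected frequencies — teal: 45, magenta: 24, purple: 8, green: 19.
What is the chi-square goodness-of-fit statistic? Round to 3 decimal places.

8.274

teal: (54 − 45)²/45 = 81/45 = 1.8000
magenta: (12 − 24)²/24 = 144/24 = 6.0000
purple: (8 − 8)²/8 = 0/8 = 0.0000
green: (22 − 19)²/19 = 9/19 = 0.4737
Sum = 8.274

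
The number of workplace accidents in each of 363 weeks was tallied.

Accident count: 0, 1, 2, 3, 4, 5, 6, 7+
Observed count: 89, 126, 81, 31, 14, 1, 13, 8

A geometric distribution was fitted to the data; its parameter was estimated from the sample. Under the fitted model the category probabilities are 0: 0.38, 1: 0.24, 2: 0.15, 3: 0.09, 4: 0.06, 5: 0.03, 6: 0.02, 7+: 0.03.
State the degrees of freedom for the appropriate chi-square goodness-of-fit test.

6

There are k = 8 categories and 1 parameter estimated from the data, so df = 8 − 1 − 1 = 6.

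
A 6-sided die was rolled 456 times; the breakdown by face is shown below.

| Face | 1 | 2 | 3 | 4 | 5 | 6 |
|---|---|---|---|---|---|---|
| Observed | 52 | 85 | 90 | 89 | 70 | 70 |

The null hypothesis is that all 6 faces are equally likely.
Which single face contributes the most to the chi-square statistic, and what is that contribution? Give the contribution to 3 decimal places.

1, 7.579

Expected count for each of the 6 categories: 456/6 = 76.
1: (52 − 76)²/76 = 576/76 = 7.5789
2: (85 − 76)²/76 = 81/76 = 1.0658
3: (90 − 76)²/76 = 196/76 = 2.5789
4: (89 − 76)²/76 = 169/76 = 2.2237
5: (70 − 76)²/76 = 36/76 = 0.4737
6: (70 − 76)²/76 = 36/76 = 0.4737
The largest term is for 1: 7.579.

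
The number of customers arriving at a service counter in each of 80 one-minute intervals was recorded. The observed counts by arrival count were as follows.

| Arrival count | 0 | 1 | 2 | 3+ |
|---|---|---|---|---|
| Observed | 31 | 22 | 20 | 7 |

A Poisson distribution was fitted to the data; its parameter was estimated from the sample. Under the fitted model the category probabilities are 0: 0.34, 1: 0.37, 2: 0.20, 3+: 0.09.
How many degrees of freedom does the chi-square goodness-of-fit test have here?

2

There are k = 4 categories and 1 parameter estimated from the data, so df = 4 − 1 − 1 = 2.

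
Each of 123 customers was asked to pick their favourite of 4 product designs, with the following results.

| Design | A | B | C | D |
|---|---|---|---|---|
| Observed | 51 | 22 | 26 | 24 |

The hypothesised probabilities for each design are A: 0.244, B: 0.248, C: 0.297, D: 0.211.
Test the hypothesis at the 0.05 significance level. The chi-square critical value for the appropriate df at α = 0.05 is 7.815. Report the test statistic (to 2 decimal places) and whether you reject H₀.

20.23; reject

Expected counts E_i = n·p_i: 123×0.244 = 30.012, 123×0.248 = 30.504, 123×0.297 = 36.531, 123×0.211 = 25.953.
χ² = (51−30.012)²/30.012 + (22−30.504)²/30.504 + (26−36.531)²/36.531 + (24−25.953)²/25.953
   = 14.677 + 2.371 + 3.036 + 0.147
Sum = 20.23
df = 3. Since 20.23 > 7.815, we reject H₀.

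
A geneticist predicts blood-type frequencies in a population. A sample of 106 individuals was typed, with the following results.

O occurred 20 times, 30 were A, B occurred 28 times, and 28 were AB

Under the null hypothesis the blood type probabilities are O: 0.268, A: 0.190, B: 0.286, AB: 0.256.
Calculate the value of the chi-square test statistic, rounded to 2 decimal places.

Expected counts E_i = n·p_i: 106×0.268 = 28.408, 106×0.190 = 20.14, 106×0.286 = 30.316, 106×0.256 = 27.136.
O: (20 − 28.408)²/28.408 = 70.694464/28.408 = 2.489
A: (30 − 20.14)²/20.14 = 97.2196/20.14 = 4.827
B: (28 − 30.316)²/30.316 = 5.363856/30.316 = 0.177
AB: (28 − 27.136)²/27.136 = 0.746496/27.136 = 0.028
Sum = 7.52

7.52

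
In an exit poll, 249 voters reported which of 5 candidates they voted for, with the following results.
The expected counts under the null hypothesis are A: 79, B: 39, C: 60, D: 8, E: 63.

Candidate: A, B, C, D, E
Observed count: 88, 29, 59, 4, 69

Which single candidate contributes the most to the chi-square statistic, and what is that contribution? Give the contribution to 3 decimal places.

A: (88 − 79)²/79 = 81/79 = 1.0253
B: (29 − 39)²/39 = 100/39 = 2.5641
C: (59 − 60)²/60 = 1/60 = 0.0167
D: (4 − 8)²/8 = 16/8 = 2.0000
E: (69 − 63)²/63 = 36/63 = 0.5714
The largest term is for B: 2.564.

B, 2.564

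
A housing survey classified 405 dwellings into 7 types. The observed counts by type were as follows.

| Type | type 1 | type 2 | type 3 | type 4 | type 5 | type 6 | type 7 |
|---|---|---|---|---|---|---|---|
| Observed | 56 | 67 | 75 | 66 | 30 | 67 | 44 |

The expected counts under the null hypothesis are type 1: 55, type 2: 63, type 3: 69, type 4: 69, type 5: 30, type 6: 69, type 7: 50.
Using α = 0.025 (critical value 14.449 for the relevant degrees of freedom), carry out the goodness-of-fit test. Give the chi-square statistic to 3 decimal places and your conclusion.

1.702; do not reject

type 1: (56 − 55)²/55 = 1/55 = 0.0182
type 2: (67 − 63)²/63 = 16/63 = 0.2540
type 3: (75 − 69)²/69 = 36/69 = 0.5217
type 4: (66 − 69)²/69 = 9/69 = 0.1304
type 5: (30 − 30)²/30 = 0/30 = 0.0000
type 6: (67 − 69)²/69 = 4/69 = 0.0580
type 7: (44 − 50)²/50 = 36/50 = 0.7200
Sum = 1.702
df = 6. Since 1.702 < 14.449, we do not reject H₀.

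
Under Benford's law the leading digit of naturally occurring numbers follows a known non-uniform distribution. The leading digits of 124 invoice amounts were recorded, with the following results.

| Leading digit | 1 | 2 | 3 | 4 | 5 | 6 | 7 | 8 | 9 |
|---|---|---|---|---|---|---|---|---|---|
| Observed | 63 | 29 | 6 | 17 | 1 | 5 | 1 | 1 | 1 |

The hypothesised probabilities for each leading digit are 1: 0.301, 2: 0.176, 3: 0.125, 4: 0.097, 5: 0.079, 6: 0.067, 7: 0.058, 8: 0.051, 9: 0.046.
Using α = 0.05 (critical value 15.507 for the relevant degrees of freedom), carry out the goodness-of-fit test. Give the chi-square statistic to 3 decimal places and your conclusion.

50.808; reject

Expected counts E_i = n·p_i: 124×0.301 = 37.324, 124×0.176 = 21.824, 124×0.125 = 15.5, 124×0.097 = 12.028, 124×0.079 = 9.796, 124×0.067 = 8.308, 124×0.058 = 7.192, 124×0.051 = 6.324, 124×0.046 = 5.704.
cat         O        E   (O−E)²/E
1          63   37.324    17.6631
2          29   21.824     2.3596
3           6     15.5     5.8226
4          17   12.028     2.0553
5           1    9.796     7.8981
6           5    8.308     1.3171
7           1    7.192     5.3310
8           1    6.324     4.4821
9           1    5.704     3.8793
Sum = 50.808
df = 8. Since 50.808 > 15.507, we reject H₀.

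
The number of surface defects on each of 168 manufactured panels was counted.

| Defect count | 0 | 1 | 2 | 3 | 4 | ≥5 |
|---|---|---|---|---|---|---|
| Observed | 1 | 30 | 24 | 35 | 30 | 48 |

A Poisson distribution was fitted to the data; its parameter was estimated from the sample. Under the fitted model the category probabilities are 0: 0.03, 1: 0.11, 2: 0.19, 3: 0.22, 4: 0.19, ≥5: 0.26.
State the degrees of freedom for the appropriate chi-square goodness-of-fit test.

There are k = 6 categories and 1 parameter estimated from the data, so df = 6 − 1 − 1 = 4.

4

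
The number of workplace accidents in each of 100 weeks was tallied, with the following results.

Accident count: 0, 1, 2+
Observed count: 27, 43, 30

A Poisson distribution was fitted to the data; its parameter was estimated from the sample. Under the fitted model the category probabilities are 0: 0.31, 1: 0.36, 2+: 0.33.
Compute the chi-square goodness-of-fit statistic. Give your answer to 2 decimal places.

Expected counts E_i = n·p_i: 100×0.31 = 31, 100×0.36 = 36, 100×0.33 = 33.
0: (27 − 31)²/31 = 16/31 = 0.516
1: (43 − 36)²/36 = 49/36 = 1.361
2+: (30 − 33)²/33 = 9/33 = 0.273
Sum = 2.15

2.15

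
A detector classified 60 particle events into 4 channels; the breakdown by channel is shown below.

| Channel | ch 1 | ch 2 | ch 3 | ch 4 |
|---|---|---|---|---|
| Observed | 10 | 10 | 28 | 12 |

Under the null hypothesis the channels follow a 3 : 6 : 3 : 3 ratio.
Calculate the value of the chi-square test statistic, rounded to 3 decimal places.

Ratio total = 15. Expected counts: 60×3/15 = 12, 60×6/15 = 24, 60×3/15 = 12, 60×3/15 = 12.
ch 1: (10 − 12)²/12 = 4/12 = 0.3333
ch 2: (10 − 24)²/24 = 196/24 = 8.1667
ch 3: (28 − 12)²/12 = 256/12 = 21.3333
ch 4: (12 − 12)²/12 = 0/12 = 0.0000
Sum = 29.833

29.833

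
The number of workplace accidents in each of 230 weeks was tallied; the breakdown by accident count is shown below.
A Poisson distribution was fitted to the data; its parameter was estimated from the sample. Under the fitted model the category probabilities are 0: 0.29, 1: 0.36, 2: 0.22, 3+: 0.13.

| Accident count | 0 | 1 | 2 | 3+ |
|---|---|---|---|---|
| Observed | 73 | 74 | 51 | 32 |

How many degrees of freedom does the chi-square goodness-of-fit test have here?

There are k = 4 categories and 1 parameter estimated from the data, so df = 4 − 1 − 1 = 2.

2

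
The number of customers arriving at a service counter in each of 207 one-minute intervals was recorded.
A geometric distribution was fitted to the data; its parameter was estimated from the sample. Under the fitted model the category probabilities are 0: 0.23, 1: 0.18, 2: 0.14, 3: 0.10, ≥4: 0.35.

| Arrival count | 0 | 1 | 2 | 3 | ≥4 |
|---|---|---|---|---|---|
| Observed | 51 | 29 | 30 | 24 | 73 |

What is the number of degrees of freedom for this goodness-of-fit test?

3

There are k = 5 categories and 1 parameter estimated from the data, so df = 5 − 1 − 1 = 3.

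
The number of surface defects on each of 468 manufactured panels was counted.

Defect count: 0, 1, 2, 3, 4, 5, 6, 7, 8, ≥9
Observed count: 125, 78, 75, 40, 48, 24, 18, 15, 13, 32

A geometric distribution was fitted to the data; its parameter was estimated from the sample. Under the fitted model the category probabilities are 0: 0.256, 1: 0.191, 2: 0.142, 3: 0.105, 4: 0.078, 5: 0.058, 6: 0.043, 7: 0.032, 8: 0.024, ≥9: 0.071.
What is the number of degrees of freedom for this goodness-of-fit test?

8

There are k = 10 categories and 1 parameter estimated from the data, so df = 10 − 1 − 1 = 8.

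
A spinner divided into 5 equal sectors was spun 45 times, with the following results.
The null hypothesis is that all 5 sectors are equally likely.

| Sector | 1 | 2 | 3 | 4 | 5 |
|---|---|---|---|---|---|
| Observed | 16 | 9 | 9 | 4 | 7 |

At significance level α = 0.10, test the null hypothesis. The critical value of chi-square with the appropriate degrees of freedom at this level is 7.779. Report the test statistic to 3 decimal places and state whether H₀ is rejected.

Expected count for each of the 5 categories: 45/5 = 9.
χ² = (16−9)²/9 + (9−9)²/9 + (9−9)²/9 + (4−9)²/9 + (7−9)²/9
   = 5.4444 + 0.0000 + 0.0000 + 2.7778 + 0.4444
Sum = 8.667
df = 4. Since 8.667 > 7.779, we reject H₀.

8.667; reject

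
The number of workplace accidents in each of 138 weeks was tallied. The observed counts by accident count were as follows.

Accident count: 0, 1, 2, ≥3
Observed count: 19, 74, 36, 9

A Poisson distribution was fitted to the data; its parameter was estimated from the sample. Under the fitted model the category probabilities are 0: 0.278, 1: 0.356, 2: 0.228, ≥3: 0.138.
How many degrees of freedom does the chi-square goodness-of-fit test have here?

There are k = 4 categories and 1 parameter estimated from the data, so df = 4 − 1 − 1 = 2.

2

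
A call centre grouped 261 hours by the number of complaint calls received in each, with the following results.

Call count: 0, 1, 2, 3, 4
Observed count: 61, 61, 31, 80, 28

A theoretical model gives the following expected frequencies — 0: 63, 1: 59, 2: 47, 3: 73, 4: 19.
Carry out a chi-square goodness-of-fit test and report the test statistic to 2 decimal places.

10.51

χ² = (61−63)²/63 + (61−59)²/59 + (31−47)²/47 + (80−73)²/73 + (28−19)²/19
   = 0.063 + 0.068 + 5.447 + 0.671 + 4.263
Sum = 10.51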